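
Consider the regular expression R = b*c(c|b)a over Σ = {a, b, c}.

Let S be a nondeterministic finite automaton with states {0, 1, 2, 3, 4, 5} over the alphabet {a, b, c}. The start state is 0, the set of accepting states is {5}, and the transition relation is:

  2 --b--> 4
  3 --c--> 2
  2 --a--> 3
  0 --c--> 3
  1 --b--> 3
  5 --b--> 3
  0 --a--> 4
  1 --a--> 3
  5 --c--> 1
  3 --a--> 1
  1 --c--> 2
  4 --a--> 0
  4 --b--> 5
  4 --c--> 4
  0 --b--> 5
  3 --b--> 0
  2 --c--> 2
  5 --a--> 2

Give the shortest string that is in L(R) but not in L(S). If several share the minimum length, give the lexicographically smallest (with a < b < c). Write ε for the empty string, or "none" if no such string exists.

The string cba is accepted by R but not by S.
No shorter string lies in the difference, and cba is the lexicographically first length-3 string in L(R) \ L(S).

cba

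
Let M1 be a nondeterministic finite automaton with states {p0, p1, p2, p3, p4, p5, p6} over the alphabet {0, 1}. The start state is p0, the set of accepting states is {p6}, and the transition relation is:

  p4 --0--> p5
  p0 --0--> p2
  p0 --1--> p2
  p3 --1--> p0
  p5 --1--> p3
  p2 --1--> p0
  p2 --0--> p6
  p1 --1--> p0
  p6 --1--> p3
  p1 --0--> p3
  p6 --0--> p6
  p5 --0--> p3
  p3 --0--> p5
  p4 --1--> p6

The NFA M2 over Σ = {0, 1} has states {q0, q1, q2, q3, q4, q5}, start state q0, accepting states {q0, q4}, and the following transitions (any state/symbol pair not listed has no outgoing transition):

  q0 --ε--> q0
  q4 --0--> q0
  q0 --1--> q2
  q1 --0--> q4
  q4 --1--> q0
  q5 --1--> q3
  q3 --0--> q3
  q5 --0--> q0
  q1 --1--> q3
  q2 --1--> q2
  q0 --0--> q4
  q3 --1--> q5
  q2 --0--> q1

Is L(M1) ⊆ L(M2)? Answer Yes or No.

The string 10 is in L(M1) but not in L(M2).
So L(M1) ⊄ L(M2).

No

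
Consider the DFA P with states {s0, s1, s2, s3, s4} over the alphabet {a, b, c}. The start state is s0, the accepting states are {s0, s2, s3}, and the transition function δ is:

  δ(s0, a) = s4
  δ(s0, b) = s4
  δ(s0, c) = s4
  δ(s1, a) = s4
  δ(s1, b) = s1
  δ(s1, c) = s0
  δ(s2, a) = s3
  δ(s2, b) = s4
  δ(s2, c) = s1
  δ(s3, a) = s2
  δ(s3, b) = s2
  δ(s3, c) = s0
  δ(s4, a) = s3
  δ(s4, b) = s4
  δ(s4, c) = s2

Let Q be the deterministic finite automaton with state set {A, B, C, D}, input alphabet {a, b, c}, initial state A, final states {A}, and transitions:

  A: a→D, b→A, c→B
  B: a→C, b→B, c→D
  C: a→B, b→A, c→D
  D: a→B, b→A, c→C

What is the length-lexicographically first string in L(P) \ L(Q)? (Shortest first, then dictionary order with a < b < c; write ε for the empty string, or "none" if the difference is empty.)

The string aa is accepted by P but not by Q.
No shorter string lies in the difference, and aa is the lexicographically first length-2 string in L(P) \ L(Q).

aa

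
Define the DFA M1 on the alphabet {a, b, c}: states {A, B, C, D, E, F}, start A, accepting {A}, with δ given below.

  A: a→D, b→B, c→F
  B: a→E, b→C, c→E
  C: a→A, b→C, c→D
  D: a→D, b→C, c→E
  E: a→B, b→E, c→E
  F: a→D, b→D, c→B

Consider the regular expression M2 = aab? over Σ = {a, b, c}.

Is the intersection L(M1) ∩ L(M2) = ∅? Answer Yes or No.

Converting the expression M2 to a DFA (subset construction, then merging equivalent states) gives the minimal DFA with states {r0, r1, r2, r3, r4}, start state r0, accepting states {r3, r4} and transitions r0: a→r1, b→r2, c→r2; r1: a→r3, b→r2, c→r2; r2: a→r2, b→r2, c→r2; r3: a→r2, b→r4, c→r2; r4: a→r2, b→r2, c→r2.
Exploring the product automaton M1 × M2 from the start pair (A, r0), following both machines on each input symbol, reaches 10 state pairs: (A, r0), (D, r1), (B, r2), (F, r2), (D, r3), (C, r2), (E, r2), (D, r2), (C, r4), (A, r2).
M1 accepts in {A} and M2 accepts in {r3, r4}; no reachable pair has both components accepting, so no string drives both machines to acceptance simultaneously and L(M1) ∩ L(M2) = ∅.
So no string is accepted by both, and the intersection is empty.

Yes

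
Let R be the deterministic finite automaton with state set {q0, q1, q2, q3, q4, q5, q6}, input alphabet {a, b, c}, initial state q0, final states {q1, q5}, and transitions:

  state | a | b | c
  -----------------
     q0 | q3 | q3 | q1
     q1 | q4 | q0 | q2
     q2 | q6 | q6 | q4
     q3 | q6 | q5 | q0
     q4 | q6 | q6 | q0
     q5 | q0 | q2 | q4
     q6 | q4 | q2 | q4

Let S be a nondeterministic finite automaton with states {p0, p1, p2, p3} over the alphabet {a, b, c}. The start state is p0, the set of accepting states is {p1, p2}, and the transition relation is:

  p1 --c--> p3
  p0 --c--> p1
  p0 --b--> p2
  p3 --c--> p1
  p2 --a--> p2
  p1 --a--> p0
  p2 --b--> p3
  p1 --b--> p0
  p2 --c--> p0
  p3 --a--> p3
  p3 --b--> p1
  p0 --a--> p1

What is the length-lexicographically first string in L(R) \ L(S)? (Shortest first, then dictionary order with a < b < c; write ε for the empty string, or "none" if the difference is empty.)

ab

The string ab is accepted by R but not by S.
No shorter string lies in the difference, and ab is the lexicographically first length-2 string in L(R) \ L(S).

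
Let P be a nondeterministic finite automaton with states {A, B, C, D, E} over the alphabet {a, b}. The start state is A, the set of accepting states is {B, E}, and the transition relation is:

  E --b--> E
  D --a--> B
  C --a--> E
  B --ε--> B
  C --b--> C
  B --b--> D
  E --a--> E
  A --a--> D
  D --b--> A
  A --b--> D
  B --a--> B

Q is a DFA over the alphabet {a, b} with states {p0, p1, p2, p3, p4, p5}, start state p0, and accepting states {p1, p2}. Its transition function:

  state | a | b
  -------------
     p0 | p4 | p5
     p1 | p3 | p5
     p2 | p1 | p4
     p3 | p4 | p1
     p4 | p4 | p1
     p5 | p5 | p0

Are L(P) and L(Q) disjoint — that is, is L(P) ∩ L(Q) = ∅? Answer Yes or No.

Exploring the product automaton P × Q from the start pair (A, p0), following both machines on each input symbol, reaches 11 state pairs: (A, p0), (D, p4), (D, p5), (B, p4), (A, p1), (B, p5), (D, p1), (D, p3), (D, p0), (B, p3), (A, p5).
P accepts in {B, E} and Q accepts in {p1, p2}; no reachable pair has both components accepting, so no string drives both machines to acceptance simultaneously and L(P) ∩ L(Q) = ∅.
So no string is accepted by both, and the intersection is empty.

Yes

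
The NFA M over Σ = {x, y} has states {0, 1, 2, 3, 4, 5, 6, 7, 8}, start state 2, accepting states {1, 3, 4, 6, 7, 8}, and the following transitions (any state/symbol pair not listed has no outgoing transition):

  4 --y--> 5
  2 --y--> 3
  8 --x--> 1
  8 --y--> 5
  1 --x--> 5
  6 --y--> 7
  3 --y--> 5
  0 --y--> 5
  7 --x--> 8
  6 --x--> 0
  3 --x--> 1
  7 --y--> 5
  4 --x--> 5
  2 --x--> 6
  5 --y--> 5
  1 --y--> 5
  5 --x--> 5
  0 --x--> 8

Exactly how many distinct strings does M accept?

8

The useful subgraph on states {0, 1, 2, 3, 6, 7, 8} is acyclic, so L(M) is finite; the longest accepting path visits 5 useful states, giving maximum string length 4.
Counting accepting paths from 2 by length: 2 of length 1, 2 of length 2, 2 of length 3, 2 of length 4. Total 8.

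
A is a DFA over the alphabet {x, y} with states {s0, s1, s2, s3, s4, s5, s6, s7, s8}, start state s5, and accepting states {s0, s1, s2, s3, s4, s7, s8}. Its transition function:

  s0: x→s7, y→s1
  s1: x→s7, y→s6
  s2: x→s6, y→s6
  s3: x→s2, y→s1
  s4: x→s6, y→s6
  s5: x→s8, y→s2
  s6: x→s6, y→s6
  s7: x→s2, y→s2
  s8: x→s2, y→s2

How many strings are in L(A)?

4

The useful subgraph on states {s2, s5, s8} is acyclic, so L(A) is finite; the longest accepting path visits 3 useful states, giving maximum string length 2.
Counting accepting paths from s5 by length: 2 of length 1, 2 of length 2. Total 4.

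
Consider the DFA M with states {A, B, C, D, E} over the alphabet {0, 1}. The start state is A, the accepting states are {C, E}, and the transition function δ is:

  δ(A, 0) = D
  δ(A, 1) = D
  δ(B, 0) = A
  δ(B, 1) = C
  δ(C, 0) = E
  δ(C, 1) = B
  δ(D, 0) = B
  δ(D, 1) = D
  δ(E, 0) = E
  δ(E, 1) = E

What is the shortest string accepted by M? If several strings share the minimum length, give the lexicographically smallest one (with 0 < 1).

A breadth-first search from A reaches an accepting state first via the path A → D → B → C on input 001.
No string of length < 3 is accepted (BFS exhausts all shorter strings without reaching an accepting state), and 001 is the lexicographically least accepting string of length 3.

001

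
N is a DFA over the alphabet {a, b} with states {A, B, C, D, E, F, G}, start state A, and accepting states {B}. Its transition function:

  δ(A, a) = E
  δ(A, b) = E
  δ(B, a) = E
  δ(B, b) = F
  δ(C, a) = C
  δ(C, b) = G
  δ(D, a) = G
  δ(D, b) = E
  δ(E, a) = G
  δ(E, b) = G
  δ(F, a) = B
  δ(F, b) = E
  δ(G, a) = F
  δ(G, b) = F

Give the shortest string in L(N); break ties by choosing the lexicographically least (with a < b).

aaaa

A breadth-first search from A reaches an accepting state first via the path A → E → G → F → B on input aaaa.
No string of length < 4 is accepted (BFS exhausts all shorter strings without reaching an accepting state), and aaaa is the lexicographically least accepting string of length 4.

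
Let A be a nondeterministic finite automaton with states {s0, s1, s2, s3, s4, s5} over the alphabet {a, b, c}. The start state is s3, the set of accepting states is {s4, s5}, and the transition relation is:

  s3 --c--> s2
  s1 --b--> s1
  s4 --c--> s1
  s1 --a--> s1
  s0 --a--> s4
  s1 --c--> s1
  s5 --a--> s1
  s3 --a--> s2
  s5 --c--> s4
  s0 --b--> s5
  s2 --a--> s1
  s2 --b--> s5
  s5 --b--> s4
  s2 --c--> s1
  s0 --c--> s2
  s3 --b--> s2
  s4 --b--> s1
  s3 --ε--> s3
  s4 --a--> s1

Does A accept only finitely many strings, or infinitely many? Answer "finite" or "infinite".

The useful states (reachable from s3 and able to reach an accepting state) are {s2, s3, s4, s5}.
Restricted to these states the transition graph has no cycle, so every accepting path has bounded length and L is finite.

finite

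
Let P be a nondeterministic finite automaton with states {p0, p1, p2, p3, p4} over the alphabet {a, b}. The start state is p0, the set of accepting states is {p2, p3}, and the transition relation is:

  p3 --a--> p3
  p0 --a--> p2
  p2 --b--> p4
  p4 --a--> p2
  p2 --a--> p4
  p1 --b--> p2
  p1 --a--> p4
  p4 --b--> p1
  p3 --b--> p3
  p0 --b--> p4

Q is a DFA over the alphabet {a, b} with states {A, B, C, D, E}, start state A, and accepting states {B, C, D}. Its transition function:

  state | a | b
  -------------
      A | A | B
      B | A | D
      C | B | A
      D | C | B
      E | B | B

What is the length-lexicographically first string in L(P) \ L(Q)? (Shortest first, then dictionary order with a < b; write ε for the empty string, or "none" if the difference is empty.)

a

The string a is accepted by P but not by Q.
No shorter string lies in the difference, and a is the lexicographically first length-1 string in L(P) \ L(Q).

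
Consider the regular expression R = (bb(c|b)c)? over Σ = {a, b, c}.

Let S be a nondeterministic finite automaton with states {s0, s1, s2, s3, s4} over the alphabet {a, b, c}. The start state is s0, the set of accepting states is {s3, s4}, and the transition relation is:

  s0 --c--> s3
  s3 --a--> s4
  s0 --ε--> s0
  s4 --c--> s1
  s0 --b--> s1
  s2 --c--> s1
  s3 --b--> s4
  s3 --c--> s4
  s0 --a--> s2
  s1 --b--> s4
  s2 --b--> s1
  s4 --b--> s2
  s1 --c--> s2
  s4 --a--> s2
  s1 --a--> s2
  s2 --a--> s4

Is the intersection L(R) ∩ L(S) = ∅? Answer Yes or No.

Yes

Converting the expression R to a DFA (subset construction, then merging equivalent states) gives the minimal DFA with states {r0, r1, r2, r3, r4, r5}, start state r0, accepting states {r0, r5} and transitions r0: a→r1, b→r2, c→r1; r1: a→r1, b→r1, c→r1; r2: a→r1, b→r3, c→r1; r3: a→r1, b→r4, c→r4; r4: a→r1, b→r1, c→r5; r5: a→r1, b→r1, c→r1.
Exploring the product automaton R × S from the start pair (r0, s0), following both machines on each input symbol, reaches 11 state pairs: (r0, s0), (r1, s2), (r2, s1), (r1, s3), (r1, s4), (r1, s1), (r3, s4), (r4, s2), (r4, s1), (r5, s1), (r5, s2).
R accepts in {r0, r5} and S accepts in {s3, s4}; no reachable pair has both components accepting, so no string drives both machines to acceptance simultaneously and L(R) ∩ L(S) = ∅.
So no string is accepted by both, and the intersection is empty.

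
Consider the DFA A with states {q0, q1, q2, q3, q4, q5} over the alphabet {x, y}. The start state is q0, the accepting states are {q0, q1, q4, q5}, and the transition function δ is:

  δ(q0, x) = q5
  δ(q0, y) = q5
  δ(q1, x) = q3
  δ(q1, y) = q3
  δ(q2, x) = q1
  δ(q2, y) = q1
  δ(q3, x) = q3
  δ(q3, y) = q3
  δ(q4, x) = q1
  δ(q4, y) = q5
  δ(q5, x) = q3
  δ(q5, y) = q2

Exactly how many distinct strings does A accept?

7

The useful subgraph on states {q0, q1, q2, q5} is acyclic, so L(A) is finite; the longest accepting path visits 4 useful states, giving maximum string length 3.
Counting accepting paths from q0 by length: 1 of length 0, 2 of length 1, 4 of length 3. Total 7.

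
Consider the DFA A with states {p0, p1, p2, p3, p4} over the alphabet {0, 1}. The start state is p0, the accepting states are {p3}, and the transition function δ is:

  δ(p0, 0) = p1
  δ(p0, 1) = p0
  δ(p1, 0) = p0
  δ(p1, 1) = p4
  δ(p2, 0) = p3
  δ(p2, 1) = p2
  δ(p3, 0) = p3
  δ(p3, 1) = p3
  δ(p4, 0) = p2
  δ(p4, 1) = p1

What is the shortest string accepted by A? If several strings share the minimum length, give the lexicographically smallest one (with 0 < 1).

0100

A breadth-first search from p0 reaches an accepting state first via the path p0 → p1 → p4 → p2 → p3 on input 0100.
No string of length < 4 is accepted (BFS exhausts all shorter strings without reaching an accepting state), and 0100 is the lexicographically least accepting string of length 4.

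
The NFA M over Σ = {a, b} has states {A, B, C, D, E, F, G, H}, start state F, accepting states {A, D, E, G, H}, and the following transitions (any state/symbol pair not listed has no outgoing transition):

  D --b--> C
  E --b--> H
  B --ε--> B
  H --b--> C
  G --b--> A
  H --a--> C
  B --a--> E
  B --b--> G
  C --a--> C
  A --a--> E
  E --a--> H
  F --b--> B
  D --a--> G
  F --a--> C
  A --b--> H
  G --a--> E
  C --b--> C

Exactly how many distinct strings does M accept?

12

The useful subgraph on states {A, B, E, F, G, H} is acyclic, so L(M) is finite; the longest accepting path visits 6 useful states, giving maximum string length 5.
Counting accepting paths from F by length: 2 of length 2, 4 of length 3, 4 of length 4, 2 of length 5. Total 12.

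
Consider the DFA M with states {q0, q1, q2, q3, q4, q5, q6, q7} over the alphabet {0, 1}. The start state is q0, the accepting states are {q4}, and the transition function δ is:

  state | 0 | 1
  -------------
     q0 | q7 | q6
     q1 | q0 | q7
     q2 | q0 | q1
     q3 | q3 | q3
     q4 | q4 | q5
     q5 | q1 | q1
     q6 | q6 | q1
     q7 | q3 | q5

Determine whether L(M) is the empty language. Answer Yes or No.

The states reachable from the start state are {q0, q1, q3, q5, q6, q7}.
None of the accepting states {q4} is reachable, so no string is accepted and L(M) = ∅.

Yes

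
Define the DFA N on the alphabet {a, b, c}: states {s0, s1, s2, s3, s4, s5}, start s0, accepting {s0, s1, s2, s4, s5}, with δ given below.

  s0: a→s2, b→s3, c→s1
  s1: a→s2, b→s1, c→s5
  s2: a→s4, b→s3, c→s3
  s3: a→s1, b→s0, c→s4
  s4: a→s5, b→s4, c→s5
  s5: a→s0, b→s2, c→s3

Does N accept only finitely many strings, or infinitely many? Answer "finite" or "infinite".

infinite

State s1 is reachable from the start and can reach an accepting state, and it lies on the cycle s1 → s1.
Traversing that cycle any number of times yields accepted strings of unbounded length, so the language is infinite.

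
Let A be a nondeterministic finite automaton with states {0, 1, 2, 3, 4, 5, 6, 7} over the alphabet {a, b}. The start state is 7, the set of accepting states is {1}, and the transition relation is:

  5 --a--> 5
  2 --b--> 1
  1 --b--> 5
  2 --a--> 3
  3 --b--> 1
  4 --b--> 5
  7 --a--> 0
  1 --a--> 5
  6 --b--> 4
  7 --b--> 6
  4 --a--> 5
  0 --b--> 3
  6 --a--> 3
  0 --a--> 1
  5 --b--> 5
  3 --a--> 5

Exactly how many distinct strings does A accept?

3

The useful subgraph on states {0, 1, 3, 6, 7} is acyclic, so L(A) is finite; the longest accepting path visits 4 useful states, giving maximum string length 3.
Counting accepting paths from 7 by length: 1 of length 2, 2 of length 3. Total 3.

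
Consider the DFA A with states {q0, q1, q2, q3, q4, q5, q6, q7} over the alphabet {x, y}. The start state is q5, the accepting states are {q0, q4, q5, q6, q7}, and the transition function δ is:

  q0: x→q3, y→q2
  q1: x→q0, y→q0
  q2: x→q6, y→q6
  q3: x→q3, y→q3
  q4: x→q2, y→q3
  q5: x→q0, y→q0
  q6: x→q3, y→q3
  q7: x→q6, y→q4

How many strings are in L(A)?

The useful subgraph on states {q0, q2, q5, q6} is acyclic, so L(A) is finite; the longest accepting path visits 4 useful states, giving maximum string length 3.
Counting accepting paths from q5 by length: 1 of length 0, 2 of length 1, 4 of length 3. Total 7.

7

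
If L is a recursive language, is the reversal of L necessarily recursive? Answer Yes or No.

Yes

Reverse the input on the tape and then run the decider for L; this halts and accepts exactly Lᴿ.
So the recursive languages are closed under reversal.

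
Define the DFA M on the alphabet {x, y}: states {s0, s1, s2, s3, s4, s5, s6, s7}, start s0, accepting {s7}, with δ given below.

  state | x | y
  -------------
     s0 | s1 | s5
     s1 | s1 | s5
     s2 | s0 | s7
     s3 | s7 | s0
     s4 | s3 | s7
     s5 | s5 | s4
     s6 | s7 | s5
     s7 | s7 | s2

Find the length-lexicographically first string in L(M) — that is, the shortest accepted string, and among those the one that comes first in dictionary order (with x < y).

yyy

A breadth-first search from s0 reaches an accepting state first via the path s0 → s5 → s4 → s7 on input yyy.
No string of length < 3 is accepted (BFS exhausts all shorter strings without reaching an accepting state), and yyy is the lexicographically least accepting string of length 3.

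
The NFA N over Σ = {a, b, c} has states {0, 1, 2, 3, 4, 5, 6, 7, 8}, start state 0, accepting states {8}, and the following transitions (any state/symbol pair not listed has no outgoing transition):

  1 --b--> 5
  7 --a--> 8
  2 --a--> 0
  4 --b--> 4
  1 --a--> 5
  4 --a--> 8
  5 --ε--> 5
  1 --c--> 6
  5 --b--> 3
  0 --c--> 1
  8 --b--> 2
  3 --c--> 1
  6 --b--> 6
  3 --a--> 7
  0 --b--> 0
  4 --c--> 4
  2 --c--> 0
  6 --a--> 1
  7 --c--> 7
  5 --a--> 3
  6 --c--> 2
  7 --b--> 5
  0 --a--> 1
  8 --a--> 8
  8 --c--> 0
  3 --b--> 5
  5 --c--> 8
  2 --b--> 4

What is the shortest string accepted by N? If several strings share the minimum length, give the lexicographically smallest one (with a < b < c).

aac

A breadth-first search from 0 reaches an accepting state first via the path 0 → 1 → 5 → 8 on input aac.
No string of length < 3 is accepted (BFS exhausts all shorter strings without reaching an accepting state), and aac is the lexicographically least accepting string of length 3.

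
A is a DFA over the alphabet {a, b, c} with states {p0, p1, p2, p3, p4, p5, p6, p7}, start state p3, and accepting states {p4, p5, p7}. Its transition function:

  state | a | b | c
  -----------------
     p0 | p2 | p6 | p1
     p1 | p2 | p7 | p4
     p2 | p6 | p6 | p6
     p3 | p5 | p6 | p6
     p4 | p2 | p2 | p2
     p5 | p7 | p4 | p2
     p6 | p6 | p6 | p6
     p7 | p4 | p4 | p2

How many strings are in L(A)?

The useful subgraph on states {p3, p4, p5, p7} is acyclic, so L(A) is finite; the longest accepting path visits 4 useful states, giving maximum string length 3.
Counting accepting paths from p3 by length: 1 of length 1, 2 of length 2, 2 of length 3. Total 5.

5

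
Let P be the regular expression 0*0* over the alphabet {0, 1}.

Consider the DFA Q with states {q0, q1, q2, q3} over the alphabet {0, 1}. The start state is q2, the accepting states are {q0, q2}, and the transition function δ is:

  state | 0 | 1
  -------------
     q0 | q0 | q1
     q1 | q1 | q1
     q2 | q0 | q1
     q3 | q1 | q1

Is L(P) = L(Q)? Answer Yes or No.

Converting the expression P to a DFA (subset construction, then merging equivalent states) gives the minimal DFA with states {p0, p1}, start state p0, accepting states {p0} and transitions p0: 0→p0, 1→p1; p1: 0→p1, 1→p1.
Exploring the product automaton P × Q from the start pair (p0, q2), following both machines on each input symbol, reaches 3 state pairs: (p0, q2), (p0, q0), (p1, q1).
P accepts in {p0} and Q accepts in {q0, q2}. In every reachable pair the two components are either both accepting — (p0, q2), (p0, q0) — or both non-accepting, so no string is accepted by exactly one of the machines: L(P) \ L(Q) and L(Q) \ L(P) are both empty.
Hence every string is accepted by P iff it is accepted by Q, and the two languages coincide.

Yes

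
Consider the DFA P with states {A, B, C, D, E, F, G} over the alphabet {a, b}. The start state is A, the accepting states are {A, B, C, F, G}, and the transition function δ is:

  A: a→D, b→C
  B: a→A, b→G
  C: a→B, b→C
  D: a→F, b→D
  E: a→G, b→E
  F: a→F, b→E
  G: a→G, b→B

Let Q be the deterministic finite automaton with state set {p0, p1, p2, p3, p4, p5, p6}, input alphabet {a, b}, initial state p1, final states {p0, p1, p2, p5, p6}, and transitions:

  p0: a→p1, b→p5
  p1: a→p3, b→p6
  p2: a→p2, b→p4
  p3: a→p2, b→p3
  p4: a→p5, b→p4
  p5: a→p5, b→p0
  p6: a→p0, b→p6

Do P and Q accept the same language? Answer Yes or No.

Yes

Exploring the product automaton P × Q from the start pair (A, p1), following both machines on each input symbol, reaches 7 state pairs: (A, p1), (D, p3), (C, p6), (F, p2), (B, p0), (E, p4), (G, p5).
P accepts in {A, B, C, F, G} and Q accepts in {p0, p1, p2, p5, p6}. In every reachable pair the two components are either both accepting — (A, p1), (C, p6), (F, p2), (B, p0), (G, p5) — or both non-accepting, so no string is accepted by exactly one of the machines: L(P) \ L(Q) and L(Q) \ L(P) are both empty.
Hence every string is accepted by P iff it is accepted by Q, and the two languages coincide.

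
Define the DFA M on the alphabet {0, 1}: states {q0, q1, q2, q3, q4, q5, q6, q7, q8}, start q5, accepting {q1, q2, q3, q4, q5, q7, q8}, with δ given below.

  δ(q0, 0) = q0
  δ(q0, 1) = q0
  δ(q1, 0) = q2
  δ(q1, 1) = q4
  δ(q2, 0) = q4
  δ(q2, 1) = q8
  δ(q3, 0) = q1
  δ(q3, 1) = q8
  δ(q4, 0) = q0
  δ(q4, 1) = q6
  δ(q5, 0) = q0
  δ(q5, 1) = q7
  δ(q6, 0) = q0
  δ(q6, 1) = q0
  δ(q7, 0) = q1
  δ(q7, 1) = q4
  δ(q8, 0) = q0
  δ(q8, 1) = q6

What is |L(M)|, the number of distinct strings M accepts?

8

The useful subgraph on states {q1, q2, q4, q5, q7, q8} is acyclic, so L(M) is finite; the longest accepting path visits 5 useful states, giving maximum string length 4.
Counting accepting paths from q5 by length: 1 of length 0, 1 of length 1, 2 of length 2, 2 of length 3, 2 of length 4. Total 8.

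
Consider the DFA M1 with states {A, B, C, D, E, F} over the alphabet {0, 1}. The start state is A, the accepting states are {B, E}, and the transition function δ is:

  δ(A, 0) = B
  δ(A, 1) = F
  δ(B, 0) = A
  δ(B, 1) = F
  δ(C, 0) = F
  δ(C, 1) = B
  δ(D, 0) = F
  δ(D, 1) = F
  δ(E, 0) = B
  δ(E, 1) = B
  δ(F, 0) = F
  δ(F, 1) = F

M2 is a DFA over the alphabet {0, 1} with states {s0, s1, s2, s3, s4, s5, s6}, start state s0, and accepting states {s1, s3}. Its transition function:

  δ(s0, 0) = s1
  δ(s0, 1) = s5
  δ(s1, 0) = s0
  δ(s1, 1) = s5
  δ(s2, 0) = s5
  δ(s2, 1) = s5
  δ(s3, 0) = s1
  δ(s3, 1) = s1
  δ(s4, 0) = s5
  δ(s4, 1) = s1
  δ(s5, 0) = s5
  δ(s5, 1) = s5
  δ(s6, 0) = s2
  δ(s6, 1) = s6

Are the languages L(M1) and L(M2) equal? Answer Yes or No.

Yes

Exploring the product automaton M1 × M2 from the start pair (A, s0), following both machines on each input symbol, reaches 3 state pairs: (A, s0), (B, s1), (F, s5).
M1 accepts in {B, E} and M2 accepts in {s1, s3}. In every reachable pair the two components are either both accepting — (B, s1) — or both non-accepting, so no string is accepted by exactly one of the machines: L(M1) \ L(M2) and L(M2) \ L(M1) are both empty.
Hence every string is accepted by M1 iff it is accepted by M2, and the two languages coincide.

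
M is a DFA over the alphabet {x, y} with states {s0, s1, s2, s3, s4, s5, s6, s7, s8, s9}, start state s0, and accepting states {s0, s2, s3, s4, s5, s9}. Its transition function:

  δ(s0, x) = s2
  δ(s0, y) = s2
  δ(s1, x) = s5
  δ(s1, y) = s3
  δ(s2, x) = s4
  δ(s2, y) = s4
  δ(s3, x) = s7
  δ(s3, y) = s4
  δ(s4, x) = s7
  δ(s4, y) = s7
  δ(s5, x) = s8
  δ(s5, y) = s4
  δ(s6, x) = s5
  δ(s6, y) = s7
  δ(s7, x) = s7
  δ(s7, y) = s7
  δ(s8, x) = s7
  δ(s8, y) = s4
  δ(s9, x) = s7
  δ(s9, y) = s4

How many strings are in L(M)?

The useful subgraph on states {s0, s2, s4} is acyclic, so L(M) is finite; the longest accepting path visits 3 useful states, giving maximum string length 2.
Counting accepting paths from s0 by length: 1 of length 0, 2 of length 1, 4 of length 2. Total 7.

7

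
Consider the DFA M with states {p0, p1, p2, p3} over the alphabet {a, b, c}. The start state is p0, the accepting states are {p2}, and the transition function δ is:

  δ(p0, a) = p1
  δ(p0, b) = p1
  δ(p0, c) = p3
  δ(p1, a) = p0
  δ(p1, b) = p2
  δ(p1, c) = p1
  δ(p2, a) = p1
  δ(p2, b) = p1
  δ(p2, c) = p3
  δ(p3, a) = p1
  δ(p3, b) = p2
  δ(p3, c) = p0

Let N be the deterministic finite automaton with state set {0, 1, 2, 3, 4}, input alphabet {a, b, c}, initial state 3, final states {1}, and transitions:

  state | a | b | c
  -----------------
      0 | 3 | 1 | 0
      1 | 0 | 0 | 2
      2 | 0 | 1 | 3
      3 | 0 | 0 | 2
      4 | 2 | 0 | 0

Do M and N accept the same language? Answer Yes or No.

Exploring the product automaton M × N from the start pair (p0, 3), following both machines on each input symbol, reaches 4 state pairs: (p0, 3), (p1, 0), (p3, 2), (p2, 1).
M accepts in {p2} and N accepts in {1}. In every reachable pair the two components are either both accepting — (p2, 1) — or both non-accepting, so no string is accepted by exactly one of the machines: L(M) \ L(N) and L(N) \ L(M) are both empty.
Hence every string is accepted by M iff it is accepted by N, and the two languages coincide.

Yes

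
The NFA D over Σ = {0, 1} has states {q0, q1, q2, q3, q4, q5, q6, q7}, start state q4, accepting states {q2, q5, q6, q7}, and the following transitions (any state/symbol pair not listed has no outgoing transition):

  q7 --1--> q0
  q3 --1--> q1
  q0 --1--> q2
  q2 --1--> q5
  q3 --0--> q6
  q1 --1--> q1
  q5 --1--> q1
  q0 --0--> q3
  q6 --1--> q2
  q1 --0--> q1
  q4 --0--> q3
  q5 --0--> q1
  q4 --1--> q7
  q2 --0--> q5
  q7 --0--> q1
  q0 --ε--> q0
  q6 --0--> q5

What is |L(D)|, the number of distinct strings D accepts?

The useful subgraph on states {q0, q2, q3, q4, q5, q6, q7} is acyclic, so L(D) is finite; the longest accepting path visits 7 useful states, giving maximum string length 6.
Counting accepting paths from q4 by length: 1 of length 1, 1 of length 2, 3 of length 3, 5 of length 4, 2 of length 5, 2 of length 6. Total 14.

14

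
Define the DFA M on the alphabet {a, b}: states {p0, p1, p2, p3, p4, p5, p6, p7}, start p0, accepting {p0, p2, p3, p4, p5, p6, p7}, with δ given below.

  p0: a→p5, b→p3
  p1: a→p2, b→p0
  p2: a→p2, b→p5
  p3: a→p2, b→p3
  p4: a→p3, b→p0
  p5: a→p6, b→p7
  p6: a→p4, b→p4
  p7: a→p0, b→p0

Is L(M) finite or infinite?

State p2 is reachable from the start and can reach an accepting state, and it lies on the cycle p2 → p2.
Traversing that cycle any number of times yields accepted strings of unbounded length, so the language is infinite.

infinite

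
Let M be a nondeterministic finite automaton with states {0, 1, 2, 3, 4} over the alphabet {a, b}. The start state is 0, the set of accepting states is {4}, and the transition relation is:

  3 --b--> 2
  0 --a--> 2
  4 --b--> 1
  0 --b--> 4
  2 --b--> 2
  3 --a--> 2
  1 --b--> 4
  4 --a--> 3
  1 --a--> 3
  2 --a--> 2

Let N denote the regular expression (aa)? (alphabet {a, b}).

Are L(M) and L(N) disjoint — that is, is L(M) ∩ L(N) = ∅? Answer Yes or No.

Yes

Converting the expression N to a DFA (subset construction, then merging equivalent states) gives the minimal DFA with states {n0, n1, n2, n3}, start state n0, accepting states {n0, n3} and transitions n0: a→n1, b→n2; n1: a→n3, b→n2; n2: a→n2, b→n2; n3: a→n2, b→n2.
Exploring the product automaton M × N from the start pair (0, n0), following both machines on each input symbol, reaches 7 state pairs: (0, n0), (2, n1), (4, n2), (2, n3), (2, n2), (3, n2), (1, n2).
M accepts in {4} and N accepts in {n0, n3}; no reachable pair has both components accepting, so no string drives both machines to acceptance simultaneously and L(M) ∩ L(N) = ∅.
So no string is accepted by both, and the intersection is empty.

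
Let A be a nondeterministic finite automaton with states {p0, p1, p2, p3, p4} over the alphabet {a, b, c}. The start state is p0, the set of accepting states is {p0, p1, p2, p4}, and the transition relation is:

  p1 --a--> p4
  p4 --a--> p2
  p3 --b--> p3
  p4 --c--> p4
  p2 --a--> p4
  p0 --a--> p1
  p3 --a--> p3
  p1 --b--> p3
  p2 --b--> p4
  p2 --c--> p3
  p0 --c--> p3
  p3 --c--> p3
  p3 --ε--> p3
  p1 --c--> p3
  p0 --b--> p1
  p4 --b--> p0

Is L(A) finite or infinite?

State p0 is reachable from the start and can reach an accepting state, and it lies on the cycle p0 → p1 → p4 → p0.
Traversing that cycle any number of times yields accepted strings of unbounded length, so the language is infinite.

infinite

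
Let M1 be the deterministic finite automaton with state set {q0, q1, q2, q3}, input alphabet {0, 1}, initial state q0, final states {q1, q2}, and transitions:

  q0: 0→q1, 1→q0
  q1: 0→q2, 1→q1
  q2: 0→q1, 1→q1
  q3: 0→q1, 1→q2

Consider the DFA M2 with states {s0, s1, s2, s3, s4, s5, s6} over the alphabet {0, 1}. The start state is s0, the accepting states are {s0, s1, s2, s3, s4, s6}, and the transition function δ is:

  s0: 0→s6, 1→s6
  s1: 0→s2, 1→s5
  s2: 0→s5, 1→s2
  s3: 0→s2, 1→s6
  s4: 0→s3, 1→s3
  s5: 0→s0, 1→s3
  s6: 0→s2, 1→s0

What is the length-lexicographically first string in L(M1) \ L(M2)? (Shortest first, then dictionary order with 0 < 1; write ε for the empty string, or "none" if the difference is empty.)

000

The string 000 is accepted by M1 but not by M2.
No shorter string lies in the difference, and 000 is the lexicographically first length-3 string in L(M1) \ L(M2).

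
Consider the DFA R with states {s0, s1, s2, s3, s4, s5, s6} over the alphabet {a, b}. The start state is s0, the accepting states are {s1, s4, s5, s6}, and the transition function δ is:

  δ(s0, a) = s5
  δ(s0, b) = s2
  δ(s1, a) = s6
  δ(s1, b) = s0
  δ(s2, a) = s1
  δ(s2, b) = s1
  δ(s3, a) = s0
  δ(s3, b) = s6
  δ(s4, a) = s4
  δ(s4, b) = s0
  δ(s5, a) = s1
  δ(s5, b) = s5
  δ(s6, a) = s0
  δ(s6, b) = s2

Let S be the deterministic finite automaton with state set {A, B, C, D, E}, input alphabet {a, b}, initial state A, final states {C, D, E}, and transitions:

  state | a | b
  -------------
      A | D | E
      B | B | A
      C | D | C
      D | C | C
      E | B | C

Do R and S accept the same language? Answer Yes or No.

No

The string ba is accepted by R but rejected by S.
So L(R) ≠ L(S).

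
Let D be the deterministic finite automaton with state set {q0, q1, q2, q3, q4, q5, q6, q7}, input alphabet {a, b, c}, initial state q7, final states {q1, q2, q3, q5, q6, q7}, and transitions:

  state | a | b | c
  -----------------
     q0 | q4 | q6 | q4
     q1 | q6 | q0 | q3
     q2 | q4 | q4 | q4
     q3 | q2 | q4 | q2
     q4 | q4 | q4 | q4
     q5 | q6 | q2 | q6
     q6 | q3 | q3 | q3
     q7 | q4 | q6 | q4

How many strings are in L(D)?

11

The useful subgraph on states {q2, q3, q6, q7} is acyclic, so L(D) is finite; the longest accepting path visits 4 useful states, giving maximum string length 3.
Counting accepting paths from q7 by length: 1 of length 0, 1 of length 1, 3 of length 2, 6 of length 3. Total 11.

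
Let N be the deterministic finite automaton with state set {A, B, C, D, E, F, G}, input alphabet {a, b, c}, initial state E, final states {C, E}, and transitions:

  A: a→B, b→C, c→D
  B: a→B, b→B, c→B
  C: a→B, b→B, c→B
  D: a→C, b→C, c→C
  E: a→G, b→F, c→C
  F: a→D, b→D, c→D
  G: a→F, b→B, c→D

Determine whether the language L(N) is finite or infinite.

The useful states (reachable from E and able to reach an accepting state) are {C, D, E, F, G}.
Restricted to these states the transition graph has no cycle, so every accepting path has bounded length and L is finite.

finite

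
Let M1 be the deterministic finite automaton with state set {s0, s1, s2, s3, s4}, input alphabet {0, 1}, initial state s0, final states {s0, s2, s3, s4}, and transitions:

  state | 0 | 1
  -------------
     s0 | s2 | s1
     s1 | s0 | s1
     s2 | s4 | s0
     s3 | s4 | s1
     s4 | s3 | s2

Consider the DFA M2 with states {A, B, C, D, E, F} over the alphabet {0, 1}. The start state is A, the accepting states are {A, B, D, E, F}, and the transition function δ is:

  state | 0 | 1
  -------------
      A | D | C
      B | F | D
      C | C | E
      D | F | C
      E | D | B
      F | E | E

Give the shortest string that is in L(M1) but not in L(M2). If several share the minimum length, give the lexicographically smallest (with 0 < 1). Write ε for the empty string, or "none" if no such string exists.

01

The string 01 is accepted by M1 but not by M2.
No shorter string lies in the difference, and 01 is the lexicographically first length-2 string in L(M1) \ L(M2).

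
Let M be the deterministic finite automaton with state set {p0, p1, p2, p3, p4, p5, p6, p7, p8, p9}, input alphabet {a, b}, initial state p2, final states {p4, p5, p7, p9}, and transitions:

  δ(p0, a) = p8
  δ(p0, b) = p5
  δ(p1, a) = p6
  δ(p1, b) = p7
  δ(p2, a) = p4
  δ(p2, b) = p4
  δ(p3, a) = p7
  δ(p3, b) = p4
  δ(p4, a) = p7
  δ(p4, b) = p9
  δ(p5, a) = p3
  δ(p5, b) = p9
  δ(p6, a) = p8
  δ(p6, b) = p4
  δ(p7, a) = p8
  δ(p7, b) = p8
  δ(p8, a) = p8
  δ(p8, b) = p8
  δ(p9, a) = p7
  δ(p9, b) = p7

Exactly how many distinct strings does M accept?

10

The useful subgraph on states {p2, p4, p7, p9} is acyclic, so L(M) is finite; the longest accepting path visits 4 useful states, giving maximum string length 3.
Counting accepting paths from p2 by length: 2 of length 1, 4 of length 2, 4 of length 3. Total 10.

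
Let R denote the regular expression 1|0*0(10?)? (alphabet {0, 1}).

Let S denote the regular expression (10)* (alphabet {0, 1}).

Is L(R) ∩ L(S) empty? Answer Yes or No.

Converting the expression R to a DFA (subset construction, then merging equivalent states) gives the minimal DFA with states {r0, r1, r2, r3, r4}, start state r0, accepting states {r1, r2, r3} and transitions r0: 0→r1, 1→r2; r1: 0→r1, 1→r3; r2: 0→r4, 1→r4; r3: 0→r2, 1→r4; r4: 0→r4, 1→r4.
Converting the expression S to a DFA (subset construction, then merging equivalent states) gives the minimal DFA with states {s0, s1, s2}, start state s0, accepting states {s0} and transitions s0: 0→s1, 1→s2; s1: 0→s1, 1→s1; s2: 0→s0, 1→s1.
Exploring the product automaton R × S from the start pair (r0, s0), following both machines on each input symbol, reaches 8 state pairs: (r0, s0), (r1, s1), (r2, s2), (r3, s1), (r4, s0), (r4, s1), (r2, s1), (r4, s2).
R accepts in {r1, r2, r3} and S accepts in {s0}; no reachable pair has both components accepting, so no string drives both machines to acceptance simultaneously and L(R) ∩ L(S) = ∅.
So no string is accepted by both, and the intersection is empty.

Yes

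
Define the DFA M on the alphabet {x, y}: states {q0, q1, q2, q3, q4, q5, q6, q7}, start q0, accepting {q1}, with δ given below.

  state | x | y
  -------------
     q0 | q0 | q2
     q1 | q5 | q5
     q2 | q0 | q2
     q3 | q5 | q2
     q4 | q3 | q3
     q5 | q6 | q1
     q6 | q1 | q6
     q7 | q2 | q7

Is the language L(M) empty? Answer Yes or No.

Yes

The states reachable from the start state are {q0, q2}.
None of the accepting states {q1} is reachable, so no string is accepted and L(M) = ∅.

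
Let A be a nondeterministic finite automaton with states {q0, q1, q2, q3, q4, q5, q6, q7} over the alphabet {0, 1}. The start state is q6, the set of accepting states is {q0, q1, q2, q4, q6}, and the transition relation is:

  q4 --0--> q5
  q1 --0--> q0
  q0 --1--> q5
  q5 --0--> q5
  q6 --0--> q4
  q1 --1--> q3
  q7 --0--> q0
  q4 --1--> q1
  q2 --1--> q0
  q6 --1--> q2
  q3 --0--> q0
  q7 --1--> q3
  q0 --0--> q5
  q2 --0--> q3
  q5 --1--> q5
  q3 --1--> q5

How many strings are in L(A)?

8

The useful subgraph on states {q0, q1, q2, q3, q4, q6} is acyclic, so L(A) is finite; the longest accepting path visits 5 useful states, giving maximum string length 4.
Counting accepting paths from q6 by length: 1 of length 0, 2 of length 1, 2 of length 2, 2 of length 3, 1 of length 4. Total 8.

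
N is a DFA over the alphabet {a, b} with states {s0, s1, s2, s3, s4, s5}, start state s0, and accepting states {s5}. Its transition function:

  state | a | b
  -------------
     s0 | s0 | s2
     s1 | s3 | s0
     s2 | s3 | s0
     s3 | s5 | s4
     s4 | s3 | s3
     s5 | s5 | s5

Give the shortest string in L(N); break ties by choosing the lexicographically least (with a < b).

A breadth-first search from s0 reaches an accepting state first via the path s0 → s2 → s3 → s5 on input baa.
No string of length < 3 is accepted (BFS exhausts all shorter strings without reaching an accepting state), and baa is the lexicographically least accepting string of length 3.

baa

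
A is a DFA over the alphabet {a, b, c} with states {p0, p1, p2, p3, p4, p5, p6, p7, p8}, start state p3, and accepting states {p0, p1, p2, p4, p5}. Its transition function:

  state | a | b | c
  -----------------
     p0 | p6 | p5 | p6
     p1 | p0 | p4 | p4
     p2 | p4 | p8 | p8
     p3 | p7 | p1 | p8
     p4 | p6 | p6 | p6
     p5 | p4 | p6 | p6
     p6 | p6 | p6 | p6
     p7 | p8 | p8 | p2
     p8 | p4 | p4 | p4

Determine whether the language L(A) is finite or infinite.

The useful states (reachable from p3 and able to reach an accepting state) are {p0, p1, p2, p3, p4, p5, p7, p8}.
Restricted to these states the transition graph has no cycle, so every accepting path has bounded length and L is finite.

finite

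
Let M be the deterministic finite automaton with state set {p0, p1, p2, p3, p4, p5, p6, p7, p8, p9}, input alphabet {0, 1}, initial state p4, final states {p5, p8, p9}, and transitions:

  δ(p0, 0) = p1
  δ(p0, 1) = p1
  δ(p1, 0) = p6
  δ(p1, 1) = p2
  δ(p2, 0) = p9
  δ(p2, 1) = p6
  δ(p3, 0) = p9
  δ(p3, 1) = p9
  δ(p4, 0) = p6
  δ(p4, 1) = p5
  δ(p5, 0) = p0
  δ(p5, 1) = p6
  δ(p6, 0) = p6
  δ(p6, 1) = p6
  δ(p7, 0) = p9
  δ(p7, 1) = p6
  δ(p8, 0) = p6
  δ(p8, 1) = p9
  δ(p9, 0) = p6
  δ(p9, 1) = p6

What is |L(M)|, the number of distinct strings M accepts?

The useful subgraph on states {p0, p1, p2, p4, p5, p9} is acyclic, so L(M) is finite; the longest accepting path visits 6 useful states, giving maximum string length 5.
Counting accepting paths from p4 by length: 1 of length 1, 2 of length 5. Total 3.

3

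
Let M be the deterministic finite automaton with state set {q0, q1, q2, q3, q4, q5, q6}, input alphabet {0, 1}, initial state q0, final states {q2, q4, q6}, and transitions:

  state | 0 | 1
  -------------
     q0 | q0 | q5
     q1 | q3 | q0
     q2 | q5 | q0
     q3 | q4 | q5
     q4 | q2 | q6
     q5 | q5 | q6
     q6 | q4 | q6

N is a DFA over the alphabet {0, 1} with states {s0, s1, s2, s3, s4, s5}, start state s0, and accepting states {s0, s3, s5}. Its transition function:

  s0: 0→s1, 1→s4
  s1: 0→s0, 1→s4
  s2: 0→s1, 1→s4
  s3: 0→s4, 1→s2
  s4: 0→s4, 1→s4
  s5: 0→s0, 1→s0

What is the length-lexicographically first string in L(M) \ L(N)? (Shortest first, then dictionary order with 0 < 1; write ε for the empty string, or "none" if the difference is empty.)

11

The string 11 is accepted by M but not by N.
No shorter string lies in the difference, and 11 is the lexicographically first length-2 string in L(M) \ L(N).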